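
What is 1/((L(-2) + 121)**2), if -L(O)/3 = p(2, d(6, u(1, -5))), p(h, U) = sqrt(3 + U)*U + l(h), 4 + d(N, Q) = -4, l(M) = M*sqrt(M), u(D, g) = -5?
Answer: (121 - 6*sqrt(2) + 24*I*sqrt(5))**(-2) ≈ 4.0499e-5 - 5.001e-5*I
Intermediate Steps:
l(M) = M**(3/2)
d(N, Q) = -8 (d(N, Q) = -4 - 4 = -8)
p(h, U) = h**(3/2) + U*sqrt(3 + U) (p(h, U) = sqrt(3 + U)*U + h**(3/2) = U*sqrt(3 + U) + h**(3/2) = h**(3/2) + U*sqrt(3 + U))
L(O) = -6*sqrt(2) + 24*I*sqrt(5) (L(O) = -3*(2**(3/2) - 8*sqrt(3 - 8)) = -3*(2*sqrt(2) - 8*I*sqrt(5)) = -6*sqrt(2) + 24*I*sqrt(5))
1/((L(-2) + 121)**2) = 1/(((-6*sqrt(2) + 24*I*sqrt(5)) + 121)**2) = 1/((121 - 6*sqrt(2) + 24*I*sqrt(5))**2) = (121 - 6*sqrt(2) + 24*I*sqrt(5))**(-2)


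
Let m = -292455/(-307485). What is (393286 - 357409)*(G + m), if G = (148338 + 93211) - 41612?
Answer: 49014297069540/6833 ≈ 7.1732e+9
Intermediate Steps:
m = 6499/6833 (m = -292455*(-1/307485) = 6499/6833 ≈ 0.95112)
G = 199937 (G = 241549 - 41612 = 199937)
(393286 - 357409)*(G + m) = (393286 - 357409)*(199937 + 6499/6833) = 35877*(1366176020/6833) = 49014297069540/6833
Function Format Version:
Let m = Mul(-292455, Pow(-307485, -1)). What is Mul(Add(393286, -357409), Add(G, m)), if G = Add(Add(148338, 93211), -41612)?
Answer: Rational(49014297069540, 6833) ≈ 7.1732e+9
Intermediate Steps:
m = Rational(6499, 6833) (m = Mul(-292455, Rational(-1, 307485)) = Rational(6499, 6833) ≈ 0.95112)
G = 199937 (G = Add(241549, -41612) = 199937)
Mul(Add(393286, -357409), Add(G, m)) = Mul(Add(393286, -357409), Add(199937, Rational(6499, 6833))) = Mul(35877, Rational(1366176020, 6833)) = Rational(49014297069540, 6833)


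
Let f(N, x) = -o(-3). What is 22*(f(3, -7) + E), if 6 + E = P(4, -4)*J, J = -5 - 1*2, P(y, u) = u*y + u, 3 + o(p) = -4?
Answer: 3102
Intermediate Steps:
o(p) = -7 (o(p) = -3 - 4 = -7)
P(y, u) = u + u*y
J = -7 (J = -5 - 2 = -7)
f(N, x) = 7 (f(N, x) = -1*(-7) = 7)
E = 134 (E = -6 - 4*(1 + 4)*(-7) = -6 - 4*5*(-7) = -6 - 20*(-7) = -6 + 140 = 134)
22*(f(3, -7) + E) = 22*(7 + 134) = 22*141 = 3102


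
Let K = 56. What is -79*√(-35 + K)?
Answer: -79*√21 ≈ -362.02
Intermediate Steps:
-79*√(-35 + K) = -79*√(-35 + 56) = -79*√21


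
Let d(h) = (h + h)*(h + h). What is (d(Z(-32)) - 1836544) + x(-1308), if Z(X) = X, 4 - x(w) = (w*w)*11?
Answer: -20651948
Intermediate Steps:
x(w) = 4 - 11*w² (x(w) = 4 - w*w*11 = 4 - w²*11 = 4 - 11*w²)
d(h) = 4*h² (d(h) = (2*h)*(2*h) = 4*h²)
(d(Z(-32)) - 1836544) + x(-1308) = (4*(-32)² - 1836544) + (4 - 11*(-1308)²) = (4*1024 - 1836544) + (4 - 11*1710864) = (4096 - 1836544) + (4 - 18819504) = -1832448 - 18819500 = -20651948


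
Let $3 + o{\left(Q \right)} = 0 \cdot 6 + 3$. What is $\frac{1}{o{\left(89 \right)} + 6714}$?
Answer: $\frac{1}{6714} \approx 0.00014894$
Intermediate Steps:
$o{\left(Q \right)} = 0$ ($o{\left(Q \right)} = -3 + \left(0 \cdot 6 + 3\right) = -3 + \left(0 + 3\right) = -3 + 3 = 0$)
$\frac{1}{o{\left(89 \right)} + 6714} = \frac{1}{0 + 6714} = \frac{1}{6714}$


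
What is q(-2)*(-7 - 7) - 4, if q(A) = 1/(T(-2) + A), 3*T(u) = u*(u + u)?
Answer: -25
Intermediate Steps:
T(u) = 2*u²/3 (T(u) = (u*(u + u))/3 = (u*(2*u))/3 = (2*u²)/3 = 2*u²/3)
q(A) = 1/(8/3 + A) (q(A) = 1/((⅔)*(-2)² + A) = 1/((⅔)*4 + A) = 1/(8/3 + A))
q(-2)*(-7 - 7) - 4 = (3/(8 + 3*(-2)))*(-7 - 7) - 4 = (3/(8 - 6))*(-14) - 4 = (3/2)*(-14) - 4 = -21 - 4 = -25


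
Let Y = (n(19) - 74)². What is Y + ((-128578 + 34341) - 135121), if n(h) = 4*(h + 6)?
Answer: -228682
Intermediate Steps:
n(h) = 24 + 4*h (n(h) = 4*(6 + h) = 24 + 4*h)
Y = 676 (Y = ((24 + 4*19) - 74)² = ((24 + 76) - 74)² = (100 - 74)² = 26² = 676)
Y + ((-128578 + 34341) - 135121) = 676 + ((-128578 + 34341) - 135121) = 676 + (-94237 - 135121) = 676 - 229358 = -228682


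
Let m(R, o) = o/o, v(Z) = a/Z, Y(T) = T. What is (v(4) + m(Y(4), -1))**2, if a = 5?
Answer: 81/16 ≈ 5.0625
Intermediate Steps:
v(Z) = 5/Z
m(R, o) = 1
(v(4) + m(Y(4), -1))**2 = (5/4 + 1)**2 = (9/4)**2 = 81/16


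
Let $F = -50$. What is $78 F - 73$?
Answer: $-3973$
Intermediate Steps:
$78 F - 73 = 78 \left(-50\right) - 73 = -3900 - 73 = -3973$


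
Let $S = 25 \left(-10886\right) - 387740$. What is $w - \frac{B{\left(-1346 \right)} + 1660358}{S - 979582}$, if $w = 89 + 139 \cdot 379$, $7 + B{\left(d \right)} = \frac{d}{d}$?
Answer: $\frac{5407287362}{102467} \approx 52771.0$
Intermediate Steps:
$B{\left(d \right)} = -6$ ($B{\left(d \right)} = -7 + \frac{d}{d} = -7 + 1 = -6$)
$S = -659890$ ($S = -272150 - 387740 = -659890$)
$w = 52770$ ($w = 89 + 52681 = 52770$)
$w - \frac{B{\left(-1346 \right)} + 1660358}{S - 979582} = 52770 - \frac{-6 + 1660358}{-659890 - 979582} = 52770 - \frac{1660352}{-1639472} = 52770 - 1660352 \left(- \frac{1}{1639472}\right) = 52770 - - \frac{103772}{102467} = 52770 + \frac{103772}{102467} = \frac{5407287362}{102467}$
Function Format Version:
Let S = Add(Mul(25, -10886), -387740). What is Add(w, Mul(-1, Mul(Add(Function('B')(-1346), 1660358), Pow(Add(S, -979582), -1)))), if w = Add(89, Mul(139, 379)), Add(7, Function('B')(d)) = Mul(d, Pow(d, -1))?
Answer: Rational(5407287362, 102467) ≈ 52771.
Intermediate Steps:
Function('B')(d) = -6 (Function('B')(d) = Add(-7, Mul(d, Pow(d, -1))) = Add(-7, 1) = -6)
S = -659890 (S = Add(-272150, -387740) = -659890)
w = 52770 (w = Add(89, 52681) = 52770)
Add(w, Mul(-1, Mul(Add(Function('B')(-1346), 1660358), Pow(Add(S, -979582), -1)))) = Add(52770, Mul(-1, Mul(Add(-6, 1660358), Pow(Add(-659890, -979582), -1)))) = Add(52770, Mul(-1, Mul(1660352, Pow(-1639472, -1)))) = Add(52770, Mul(-1, Mul(1660352, Rational(-1, 1639472)))) = Add(52770, Mul(-1, Rational(-103772, 102467))) = Add(52770, Rational(103772, 102467)) = Rational(5407287362, 102467)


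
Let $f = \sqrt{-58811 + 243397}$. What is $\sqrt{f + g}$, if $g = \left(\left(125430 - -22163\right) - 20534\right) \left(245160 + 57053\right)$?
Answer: $\sqrt{38398881567 + \sqrt{184586}} \approx 1.9596 \cdot 10^{5}$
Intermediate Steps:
$g = 38398881567$ ($g = \left(\left(125430 + 22163\right) - 20534\right) 302213 = \left(147593 - 20534\right) 302213 = 127059 \cdot 302213 = 38398881567$)
$f = \sqrt{184586} \approx 429.63$
$\sqrt{f + g} = \sqrt{\sqrt{184586} + 38398881567} = \sqrt{38398881567 + \sqrt{184586}}$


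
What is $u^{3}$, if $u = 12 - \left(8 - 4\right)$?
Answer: $512$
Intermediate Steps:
$u = 8$ ($u = 12 - 4 = 8$)
$u^{3} = 8^{3} = 512$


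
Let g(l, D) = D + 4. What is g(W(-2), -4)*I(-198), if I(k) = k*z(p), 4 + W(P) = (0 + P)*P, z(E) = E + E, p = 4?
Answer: 0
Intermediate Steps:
z(E) = 2*E
W(P) = -4 + P² (W(P) = -4 + (0 + P)*P = -4 + P*P = -4 + P²)
g(l, D) = 4 + D
I(k) = 8*k (I(k) = k*(2*4) = k*8 = 8*k)
g(W(-2), -4)*I(-198) = (4 - 4)*(8*(-198)) = 0*(-1584) = 0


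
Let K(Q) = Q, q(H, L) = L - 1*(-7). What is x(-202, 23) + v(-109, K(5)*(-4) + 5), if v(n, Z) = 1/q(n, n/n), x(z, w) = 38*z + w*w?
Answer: -57175/8 ≈ -7146.9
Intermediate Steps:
q(H, L) = 7 + L (q(H, L) = L + 7 = 7 + L)
x(z, w) = w² + 38*z (x(z, w) = 38*z + w² = w² + 38*z)
v(n, Z) = ⅛ (v(n, Z) = 1/(7 + n/n) = 1/(7 + 1) = 1/8 = ⅛)
x(-202, 23) + v(-109, K(5)*(-4) + 5) = (23² + 38*(-202)) + ⅛ = (529 - 7676) + ⅛ = -7147 + ⅛ = -57175/8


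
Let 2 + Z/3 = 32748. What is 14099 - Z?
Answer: -84139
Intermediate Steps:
Z = 98238 (Z = -6 + 3*32748 = -6 + 98244 = 98238)
14099 - Z = 14099 - 1*98238 = 14099 - 98238 = -84139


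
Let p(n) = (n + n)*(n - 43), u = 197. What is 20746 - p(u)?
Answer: -39930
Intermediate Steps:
p(n) = 2*n*(-43 + n) (p(n) = (2*n)*(-43 + n) = 2*n*(-43 + n))
20746 - p(u) = 20746 - 2*197*(-43 + 197) = 20746 - 2*197*154 = 20746 - 1*60676 = 20746 - 60676 = -39930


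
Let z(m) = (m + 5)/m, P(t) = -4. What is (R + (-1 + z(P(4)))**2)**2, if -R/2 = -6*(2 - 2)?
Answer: 625/256 ≈ 2.4414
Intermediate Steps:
z(m) = (5 + m)/m
R = 0 (R = -(-12)*(2 - 2) = -(-12)*0 = -2*0 = 0)
(R + (-1 + z(P(4)))**2)**2 = (0 + (-1 + (5 - 4)/(-4))**2)**2 = (0 + (-1 - 1/4*1)**2)**2 = (0 + (-1 - 1/4)**2)**2 = (0 + (-5/4)**2)**2 = (0 + 25/16)**2 = (25/16)**2 = 625/256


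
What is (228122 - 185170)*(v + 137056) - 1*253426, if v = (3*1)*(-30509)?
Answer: 1955308182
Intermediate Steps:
v = -91527 (v = 3*(-30509) = -91527)
(228122 - 185170)*(v + 137056) - 1*253426 = (228122 - 185170)*(-91527 + 137056) - 1*253426 = 42952*45529 - 253426 = 1955561608 - 253426 = 1955308182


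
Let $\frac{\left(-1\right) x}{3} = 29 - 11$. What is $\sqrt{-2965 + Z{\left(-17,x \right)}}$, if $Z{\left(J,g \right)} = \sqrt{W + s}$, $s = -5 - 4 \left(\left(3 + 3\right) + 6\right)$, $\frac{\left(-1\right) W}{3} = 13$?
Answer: $\sqrt{-2965 + 2 i \sqrt{23}} \approx 0.08807 + 54.452 i$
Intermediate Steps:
$x = -54$ ($x = - 3 \left(29 - 11\right) = \left(-3\right) 18 = -54$)
$W = -39$ ($W = \left(-3\right) 13 = -39$)
$s = -53$ ($s = -5 - 4 \left(6 + 6\right) = -5 - 48 = -53$)
$Z{\left(J,g \right)} = 2 i \sqrt{23}$ ($Z{\left(J,g \right)} = \sqrt{-39 - 53} = \sqrt{-92} = 2 i \sqrt{23}$)
$\sqrt{-2965 + Z{\left(-17,x \right)}} = \sqrt{-2965 + 2 i \sqrt{23}}$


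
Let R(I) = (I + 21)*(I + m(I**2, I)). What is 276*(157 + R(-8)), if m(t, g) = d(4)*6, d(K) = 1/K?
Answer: 20010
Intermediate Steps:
d(K) = 1/K
m(t, g) = 3/2 (m(t, g) = 6/4 = (1/4)*6 = 3/2)
R(I) = (21 + I)*(3/2 + I) (R(I) = (I + 21)*(I + 3/2) = (21 + I)*(3/2 + I))
276*(157 + R(-8)) = 276*(157 + (63/2 + (-8)**2 + (45/2)*(-8))) = 276*(157 + (63/2 + 64 - 180)) = 276*(157 - 169/2) = 276*(145/2) = 20010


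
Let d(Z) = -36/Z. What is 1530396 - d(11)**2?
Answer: 185176620/121 ≈ 1.5304e+6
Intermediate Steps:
1530396 - d(11)**2 = 1530396 - (-36/11)**2 = 1530396 - 1*1296/121 = 1530396 - 1296/121 = 185176620/121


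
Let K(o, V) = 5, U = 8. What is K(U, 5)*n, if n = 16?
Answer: 80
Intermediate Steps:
K(U, 5)*n = 5*16 = 80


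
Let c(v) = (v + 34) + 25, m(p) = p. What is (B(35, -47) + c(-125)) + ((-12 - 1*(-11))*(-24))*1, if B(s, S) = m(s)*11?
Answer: 343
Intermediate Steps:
c(v) = 59 + v (c(v) = (34 + v) + 25 = 59 + v)
B(s, S) = 11*s (B(s, S) = s*11 = 11*s)
(B(35, -47) + c(-125)) + ((-12 - 1*(-11))*(-24))*1 = (11*35 + (59 - 125)) + ((-12 - 1*(-11))*(-24))*1 = (385 - 66) + ((-12 + 11)*(-24))*1 = 319 - 1*(-24)*1 = 319 + 24*1 = 319 + 24 = 343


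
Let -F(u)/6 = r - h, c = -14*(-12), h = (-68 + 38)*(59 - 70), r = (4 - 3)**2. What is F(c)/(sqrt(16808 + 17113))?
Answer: 658*sqrt(3769)/3769 ≈ 10.718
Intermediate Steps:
r = 1 (r = 1**2 = 1)
h = 330 (h = -30*(-11) = 330)
c = 168
F(u) = 1974 (F(u) = -6*(1 - 1*330) = -6*(1 - 330) = -6*(-329) = 1974)
F(c)/(sqrt(16808 + 17113)) = 1974/(sqrt(16808 + 17113)) = 1974/(sqrt(33921)) = 1974/((3*sqrt(3769))) = 1974*(sqrt(3769)/11307) = 658*sqrt(3769)/3769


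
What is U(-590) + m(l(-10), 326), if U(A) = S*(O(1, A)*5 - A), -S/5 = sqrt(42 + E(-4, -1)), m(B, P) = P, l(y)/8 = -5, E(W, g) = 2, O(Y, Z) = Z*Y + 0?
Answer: 326 + 23600*sqrt(11) ≈ 78598.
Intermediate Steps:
O(Y, Z) = Y*Z (O(Y, Z) = Y*Z + 0 = Y*Z)
l(y) = -40 (l(y) = 8*(-5) = -40)
S = -10*sqrt(11) (S = -5*sqrt(42 + 2) = -10*sqrt(11) ≈ -33.166)
U(A) = -40*A*sqrt(11) (U(A) = (-10*sqrt(11))*((1*A)*5 - A) = (-10*sqrt(11))*(A*5 - A) = (-10*sqrt(11))*(5*A - A) = (-10*sqrt(11))*(4*A) = -40*A*sqrt(11))
U(-590) + m(l(-10), 326) = -40*(-590)*sqrt(11) + 326 = 23600*sqrt(11) + 326 = 326 + 23600*sqrt(11)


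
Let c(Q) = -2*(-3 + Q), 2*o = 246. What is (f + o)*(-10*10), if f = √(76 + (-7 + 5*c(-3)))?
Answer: -12300 - 100*√129 ≈ -13436.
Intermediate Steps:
o = 123 (o = (½)*246 = 123)
c(Q) = 6 - 2*Q
f = √129 (f = √(76 + (-7 + 5*(6 - 2*(-3)))) = √(76 + (-7 + 5*(6 + 6))) = √(76 + (-7 + 5*12)) = √(76 + (-7 + 60)) = √(76 + 53) = √129 ≈ 11.358)
(f + o)*(-10*10) = (√129 + 123)*(-10*10) = (123 + √129)*(-100) = -12300 - 100*√129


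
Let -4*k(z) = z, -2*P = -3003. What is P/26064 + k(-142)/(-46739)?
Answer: 46168891/812136864 ≈ 0.056849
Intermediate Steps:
P = 3003/2 (P = -½*(-3003) = 3003/2 ≈ 1501.5)
k(z) = -z/4
P/26064 + k(-142)/(-46739) = (3003/2)/26064 - ¼*(-142)/(-46739) = (3003/2)*(1/26064) + (71/2)*(-1/46739) = 1001/17376 - 71/93478 = 46168891/812136864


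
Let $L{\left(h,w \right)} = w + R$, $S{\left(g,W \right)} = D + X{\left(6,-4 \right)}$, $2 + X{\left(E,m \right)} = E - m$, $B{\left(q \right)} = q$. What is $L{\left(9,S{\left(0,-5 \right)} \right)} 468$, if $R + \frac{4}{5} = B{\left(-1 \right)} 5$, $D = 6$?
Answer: $\frac{19188}{5} \approx 3837.6$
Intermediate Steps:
$X{\left(E,m \right)} = -2 + E - m$ ($X{\left(E,m \right)} = -2 + \left(E - m\right) = -2 + E - m$)
$R = - \frac{29}{5}$ ($R = - \frac{4}{5} - 5 = - \frac{29}{5} \approx -5.8$)
$S{\left(g,W \right)} = 14$ ($S{\left(g,W \right)} = 6 - -8 = 6 + \left(-2 + 6 + 4\right) = 6 + 8 = 14$)
$L{\left(h,w \right)} = - \frac{29}{5} + w$ ($L{\left(h,w \right)} = w - \frac{29}{5} = - \frac{29}{5} + w$)
$L{\left(9,S{\left(0,-5 \right)} \right)} 468 = \left(- \frac{29}{5} + 14\right) 468 = \frac{41}{5} \cdot 468 = \frac{19188}{5}$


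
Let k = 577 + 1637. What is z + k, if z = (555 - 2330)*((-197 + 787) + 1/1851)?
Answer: -1934363411/1851 ≈ -1.0450e+6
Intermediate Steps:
z = -1938461525/1851 (z = -1775*(590 + 1/1851) = -1775*1092091/1851 = -1938461525/1851 ≈ -1.0473e+6)
k = 2214
z + k = -1938461525/1851 + 2214 = -1934363411/1851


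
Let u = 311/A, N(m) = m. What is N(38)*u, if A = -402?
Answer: -5909/201 ≈ -29.398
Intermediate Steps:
u = -311/402 (u = 311/(-402) = 311*(-1/402) = -311/402 ≈ -0.77363)
N(38)*u = 38*(-311/402) = -5909/201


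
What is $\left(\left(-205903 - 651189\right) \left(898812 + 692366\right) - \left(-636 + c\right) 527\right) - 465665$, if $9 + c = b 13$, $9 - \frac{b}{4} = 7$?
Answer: $-1363786114934$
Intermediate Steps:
$b = 8$ ($b = 36 - 28 = 8$)
$c = 95$ ($c = -9 + 8 \cdot 13 = -9 + 104 = 95$)
$\left(\left(-205903 - 651189\right) \left(898812 + 692366\right) - \left(-636 + c\right) 527\right) - 465665 = \left(\left(-205903 - 651189\right) \left(898812 + 692366\right) - \left(-636 + 95\right) 527\right) - 465665 = \left(\left(-857092\right) 1591178 - \left(-541\right) 527\right) - 465665 = \left(-1363785934376 - -285107\right) - 465665 = \left(-1363785934376 + 285107\right) - 465665 = -1363785649269 - 465665 = -1363786114934$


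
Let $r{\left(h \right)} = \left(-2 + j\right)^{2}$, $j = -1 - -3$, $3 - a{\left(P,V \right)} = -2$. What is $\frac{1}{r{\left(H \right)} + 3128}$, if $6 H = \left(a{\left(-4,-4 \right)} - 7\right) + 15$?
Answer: $\frac{1}{3128} \approx 0.00031969$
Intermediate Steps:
$a{\left(P,V \right)} = 5$ ($a{\left(P,V \right)} = 3 - -2 = 3 + 2 = 5$)
$H = \frac{13}{6}$ ($H = \frac{\left(5 - 7\right) + 15}{6} = \frac{-2 + 15}{6} = \frac{1}{6} \cdot 13 = \frac{13}{6} \approx 2.1667$)
$j = 2$ ($j = -1 + 3 = 2$)
$r{\left(h \right)} = 0$ ($r{\left(h \right)} = \left(-2 + 2\right)^{2} = 0^{2} = 0$)
$\frac{1}{r{\left(H \right)} + 3128} = \frac{1}{0 + 3128} = \frac{1}{3128}$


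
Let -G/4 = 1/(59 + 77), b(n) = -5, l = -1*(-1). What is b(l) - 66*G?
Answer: -52/17 ≈ -3.0588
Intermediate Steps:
l = 1
G = -1/34 (G = -4/(59 + 77) = -4/136 = -4*1/136 = -1/34 ≈ -0.029412)
b(l) - 66*G = -5 - 66*(-1/34) = -5 + 33/17 = -52/17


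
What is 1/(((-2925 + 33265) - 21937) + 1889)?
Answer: 1/10292 ≈ 9.7163e-5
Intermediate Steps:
1/(((-2925 + 33265) - 21937) + 1889) = 1/((30340 - 21937) + 1889) = 1/(8403 + 1889) = 1/10292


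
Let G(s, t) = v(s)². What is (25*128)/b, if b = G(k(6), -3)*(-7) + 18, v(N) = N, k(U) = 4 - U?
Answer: -320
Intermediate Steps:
G(s, t) = s²
b = -10 (b = (4 - 1*6)²*(-7) + 18 = (4 - 6)²*(-7) + 18 = (-2)²*(-7) + 18 = 4*(-7) + 18 = -28 + 18 = -10)
(25*128)/b = (25*128)/(-10) = 3200*(-⅒) = -320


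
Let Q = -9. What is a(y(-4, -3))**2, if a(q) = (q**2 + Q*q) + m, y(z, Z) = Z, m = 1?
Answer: 1369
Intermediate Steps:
a(q) = 1 + q**2 - 9*q (a(q) = (q**2 - 9*q) + 1 = 1 + q**2 - 9*q)
a(y(-4, -3))**2 = (1 + (-3)**2 - 9*(-3))**2 = (1 + 9 + 27)**2 = 37**2 = 1369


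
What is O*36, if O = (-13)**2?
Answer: 6084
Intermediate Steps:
O = 169
O*36 = 169*36 = 6084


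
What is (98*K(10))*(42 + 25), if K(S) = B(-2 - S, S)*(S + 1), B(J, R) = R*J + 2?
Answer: -8522668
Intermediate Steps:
B(J, R) = 2 + J*R (B(J, R) = J*R + 2 = 2 + J*R)
K(S) = (1 + S)*(2 + S*(-2 - S)) (K(S) = (2 + (-2 - S)*S)*(S + 1) = (2 + S*(-2 - S))*(1 + S) = (1 + S)*(2 + S*(-2 - S)))
(98*K(10))*(42 + 25) = (98*(2 - 1*10³ - 3*10²))*(42 + 25) = (98*(2 - 1*1000 - 3*100))*67 = (98*(2 - 1000 - 300))*67 = (98*(-1298))*67 = -127204*67 = -8522668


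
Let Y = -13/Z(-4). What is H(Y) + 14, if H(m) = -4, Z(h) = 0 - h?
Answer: 10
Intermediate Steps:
Z(h) = -h
Y = -13/4 (Y = -13/((-1*(-4))) = -13/4 ≈ -3.2500)
H(Y) + 14 = -4 + 14 = 10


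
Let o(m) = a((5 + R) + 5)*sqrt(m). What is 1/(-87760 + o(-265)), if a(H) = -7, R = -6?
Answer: I/(-87760*I + 7*sqrt(265)) ≈ -1.1395e-5 + 1.4795e-8*I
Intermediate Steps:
o(m) = -7*sqrt(m)
1/(-87760 + o(-265)) = 1/(-87760 - 7*I*sqrt(265))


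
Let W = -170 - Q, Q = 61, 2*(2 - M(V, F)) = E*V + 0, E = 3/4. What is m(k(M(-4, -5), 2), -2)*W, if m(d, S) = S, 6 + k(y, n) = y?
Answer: 462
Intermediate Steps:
E = ¾ (E = 3*(¼) = ¾ ≈ 0.75000)
M(V, F) = 2 - 3*V/8 (M(V, F) = 2 - (3*V/4 + 0)/2 = 2 - 3*V/8)
k(y, n) = -6 + y
W = -231 (W = -170 - 1*61 = -170 - 61 = -231)
m(k(M(-4, -5), 2), -2)*W = -2*(-231) = 462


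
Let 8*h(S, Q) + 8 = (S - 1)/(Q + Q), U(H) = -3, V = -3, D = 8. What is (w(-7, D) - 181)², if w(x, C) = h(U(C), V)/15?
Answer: 1062173281/32400 ≈ 32783.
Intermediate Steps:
h(S, Q) = -1 + (-1 + S)/(16*Q) (h(S, Q) = -1 + ((S - 1)/(Q + Q))/8 = -1 + ((-1 + S)/((2*Q)))/8 = -1 + ((-1 + S)*(1/(2*Q)))/8 = -1 + ((-1 + S)/(2*Q))/8 = -1 + (-1 + S)/(16*Q))
w(x, C) = -11/180 (w(x, C) = ((1/16)*(-1 - 3 - 16*(-3))/(-3))/15 = ((1/16)*(-⅓)*(-1 - 3 + 48))*(1/15) = ((1/16)*(-⅓)*44)*(1/15) = -11/12*1/15 = -11/180)
(w(-7, D) - 181)² = (-11/180 - 181)² = (-32591/180)² = 1062173281/32400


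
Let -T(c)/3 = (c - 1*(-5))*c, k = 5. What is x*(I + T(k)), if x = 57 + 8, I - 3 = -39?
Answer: -12090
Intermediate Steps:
I = -36 (I = 3 - 39 = -36)
x = 65
T(c) = -3*c*(5 + c) (T(c) = -3*(c - 1*(-5))*c = -3*(c + 5)*c = -3*(5 + c)*c = -3*c*(5 + c))
x*(I + T(k)) = 65*(-36 - 3*5*(5 + 5)) = 65*(-36 - 3*5*10) = 65*(-36 - 150) = 65*(-186) = -12090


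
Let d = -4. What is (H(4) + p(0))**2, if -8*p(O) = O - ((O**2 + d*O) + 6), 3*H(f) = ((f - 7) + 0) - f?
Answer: 361/144 ≈ 2.5069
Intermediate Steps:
H(f) = -7/3 (H(f) = (((f - 7) + 0) - f)/3 = (((-7 + f) + 0) - f)/3 = ((-7 + f) - f)/3 = (1/3)*(-7) = -7/3)
p(O) = 3/4 - 5*O/8 + O**2/8 (p(O) = -(O - ((O**2 - 4*O) + 6))/8 = -(O - (6 + O**2 - 4*O))/8 = -(O + (-6 - O**2 + 4*O))/8 = -(-6 - O**2 + 5*O)/8 = 3/4 - 5*O/8 + O**2/8)
(H(4) + p(0))**2 = (-7/3 + (3/4 - 5/8*0 + (1/8)*0**2))**2 = (-7/3 + (3/4 + 0 + (1/8)*0))**2 = (-7/3 + (3/4 + 0 + 0))**2 = (-7/3 + 3/4)**2 = (-19/12)**2 = 361/144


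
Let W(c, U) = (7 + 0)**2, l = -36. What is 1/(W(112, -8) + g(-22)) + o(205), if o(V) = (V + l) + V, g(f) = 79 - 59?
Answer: 25807/69 ≈ 374.01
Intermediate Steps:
W(c, U) = 49 (W(c, U) = 7**2 = 49)
g(f) = 20
o(V) = -36 + 2*V (o(V) = (V - 36) + V = (-36 + V) + V = -36 + 2*V)
1/(W(112, -8) + g(-22)) + o(205) = 1/(49 + 20) + (-36 + 2*205) = 1/69 + (-36 + 410) = 1/69 + 374 = 25807/69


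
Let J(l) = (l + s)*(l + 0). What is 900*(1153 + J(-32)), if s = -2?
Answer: 2016900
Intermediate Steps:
J(l) = l*(-2 + l) (J(l) = (l - 2)*(l + 0) = (-2 + l)*l = l*(-2 + l))
900*(1153 + J(-32)) = 900*(1153 - 32*(-2 - 32)) = 900*(1153 - 32*(-34)) = 900*(1153 + 1088) = 900*2241 = 2016900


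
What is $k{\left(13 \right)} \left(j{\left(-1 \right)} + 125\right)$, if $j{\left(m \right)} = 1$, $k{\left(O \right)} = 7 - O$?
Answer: $-756$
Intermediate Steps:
$k{\left(13 \right)} \left(j{\left(-1 \right)} + 125\right) = \left(7 - 13\right) \left(1 + 125\right) = \left(7 - 13\right) 126 = \left(-6\right) 126 = -756$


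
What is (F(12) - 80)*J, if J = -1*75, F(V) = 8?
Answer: 5400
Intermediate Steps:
J = -75
(F(12) - 80)*J = (8 - 80)*(-75) = -72*(-75) = 5400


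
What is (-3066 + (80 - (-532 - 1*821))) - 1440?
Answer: -3073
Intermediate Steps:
(-3066 + (80 - (-532 - 1*821))) - 1440 = (-3066 + (80 - (-532 - 821))) - 1440 = (-3066 + (80 - 1*(-1353))) - 1440 = (-3066 + (80 + 1353)) - 1440 = (-3066 + 1433) - 1440 = -1633 - 1440 = -3073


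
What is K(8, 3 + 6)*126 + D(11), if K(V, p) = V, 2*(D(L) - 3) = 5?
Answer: 2027/2 ≈ 1013.5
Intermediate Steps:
D(L) = 11/2 (D(L) = 3 + (½)*5 = 3 + 5/2 = 11/2)
K(8, 3 + 6)*126 + D(11) = 8*126 + 11/2 = 1008 + 11/2 = 2027/2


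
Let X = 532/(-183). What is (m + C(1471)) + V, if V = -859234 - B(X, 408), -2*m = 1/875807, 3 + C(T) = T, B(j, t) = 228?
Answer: -1502874302317/1751614 ≈ -8.5799e+5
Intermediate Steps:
X = -532/183 (X = 532*(-1/183) = -532/183 ≈ -2.9071)
C(T) = -3 + T
m = -1/1751614 (m = -1/2/875807 = -1/2*1/875807 = -1/1751614 ≈ -5.7090e-7)
V = -859462 (V = -859234 - 1*228 = -859234 - 228 = -859462)
(m + C(1471)) + V = (-1/1751614 + (-3 + 1471)) - 859462 = (-1/1751614 + 1468) - 859462 = 2571369351/1751614 - 859462 = -1502874302317/1751614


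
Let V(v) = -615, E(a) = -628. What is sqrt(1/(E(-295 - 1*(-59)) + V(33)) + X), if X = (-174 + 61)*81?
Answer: 2*I*sqrt(3535458685)/1243 ≈ 95.671*I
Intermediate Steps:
X = -9153 (X = -113*81 = -9153)
sqrt(1/(E(-295 - 1*(-59)) + V(33)) + X) = sqrt(1/(-628 - 615) - 9153) = sqrt(1/(-1243) - 9153) = sqrt(-1/1243 - 9153) = sqrt(-11377180/1243) = 2*I*sqrt(3535458685)/1243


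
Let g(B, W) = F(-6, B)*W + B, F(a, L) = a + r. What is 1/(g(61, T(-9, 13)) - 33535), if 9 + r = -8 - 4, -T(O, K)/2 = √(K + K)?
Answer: -5579/186738810 - 3*√26/62246270 ≈ -3.0122e-5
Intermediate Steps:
T(O, K) = -2*√2*√K (T(O, K) = -2*√(K + K) = -2*√2*√K)
r = -21 (r = -9 + (-8 - 4) = -9 - 12 = -21)
F(a, L) = -21 + a (F(a, L) = a - 21 = -21 + a)
g(B, W) = B - 27*W (g(B, W) = (-21 - 6)*W + B = -27*W + B = B - 27*W)
1/(g(61, T(-9, 13)) - 33535) = 1/((61 - (-54)*√2*√13) - 33535) = 1/((61 - (-54)*√26) - 33535) = 1/((61 + 54*√26) - 33535) = 1/(-33474 + 54*√26)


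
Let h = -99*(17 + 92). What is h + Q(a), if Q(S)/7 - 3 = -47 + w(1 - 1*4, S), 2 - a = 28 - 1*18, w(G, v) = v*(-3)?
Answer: -10931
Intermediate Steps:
w(G, v) = -3*v
h = -10791 (h = -99*109 = -10791)
a = -8 (a = 2 - (28 - 1*18) = 2 - (28 - 18) = 2 - 1*10 = 2 - 10 = -8)
Q(S) = -308 - 21*S (Q(S) = 21 + 7*(-47 - 3*S) = 21 + (-329 - 21*S) = -308 - 21*S)
h + Q(a) = -10791 + (-308 - 21*(-8)) = -10791 + (-308 + 168) = -10791 - 140 = -10931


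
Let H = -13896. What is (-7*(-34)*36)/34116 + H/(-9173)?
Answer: 46055850/26078839 ≈ 1.7660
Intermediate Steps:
(-7*(-34)*36)/34116 + H/(-9173) = (-7*(-34)*36)/34116 - 13896/(-9173) = (238*36)*(1/34116) - 13896*(-1/9173) = 8568*(1/34116) + 13896/9173 = 714/2843 + 13896/9173 = 46055850/26078839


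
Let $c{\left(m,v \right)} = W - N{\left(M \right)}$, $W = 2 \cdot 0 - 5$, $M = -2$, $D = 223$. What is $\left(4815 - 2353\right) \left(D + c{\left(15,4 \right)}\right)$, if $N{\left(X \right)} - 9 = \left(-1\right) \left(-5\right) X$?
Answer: $539178$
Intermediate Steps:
$N{\left(X \right)} = 9 + 5 X$ ($N{\left(X \right)} = 9 + \left(-1\right) \left(-5\right) X = 9 + 5 X$)
$W = -5$ ($W = 0 - 5 = -5$)
$c{\left(m,v \right)} = -4$ ($c{\left(m,v \right)} = -5 - \left(9 + 5 \left(-2\right)\right) = -5 - \left(9 - 10\right) = -5 - -1 = -5 + 1 = -4$)
$\left(4815 - 2353\right) \left(D + c{\left(15,4 \right)}\right) = \left(4815 - 2353\right) \left(223 - 4\right) = 2462 \cdot 219 = 539178$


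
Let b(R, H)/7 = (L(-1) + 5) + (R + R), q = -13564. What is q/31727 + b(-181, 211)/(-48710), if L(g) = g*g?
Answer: -290819378/772711085 ≈ -0.37636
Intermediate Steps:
L(g) = g**2
b(R, H) = 42 + 14*R (b(R, H) = 7*(((-1)**2 + 5) + (R + R)) = 7*((1 + 5) + 2*R) = 7*(6 + 2*R) = 42 + 14*R)
q/31727 + b(-181, 211)/(-48710) = -13564/31727 + (42 + 14*(-181))/(-48710) = -13564*1/31727 + (42 - 2534)*(-1/48710) = -13564/31727 - 2492*(-1/48710) = -13564/31727 + 1246/24355 = -290819378/772711085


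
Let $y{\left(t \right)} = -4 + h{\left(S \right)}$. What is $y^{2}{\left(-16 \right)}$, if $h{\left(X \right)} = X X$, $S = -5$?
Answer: $441$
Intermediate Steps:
$h{\left(X \right)} = X^{2}$
$y{\left(t \right)} = 21$ ($y{\left(t \right)} = -4 + \left(-5\right)^{2} = -4 + 25 = 21$)
$y^{2}{\left(-16 \right)} = 21^{2} = 441$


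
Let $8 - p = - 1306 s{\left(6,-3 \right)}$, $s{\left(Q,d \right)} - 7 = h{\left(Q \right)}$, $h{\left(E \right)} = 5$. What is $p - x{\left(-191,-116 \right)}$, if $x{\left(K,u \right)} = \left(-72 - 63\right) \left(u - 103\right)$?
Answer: $-13885$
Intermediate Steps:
$s{\left(Q,d \right)} = 12$ ($s{\left(Q,d \right)} = 7 + 5 = 12$)
$p = 15680$ ($p = 8 - \left(-1306\right) 12 = 8 - -15672 = 8 + 15672 = 15680$)
$x{\left(K,u \right)} = 13905 - 135 u$ ($x{\left(K,u \right)} = - 135 \left(-103 + u\right) = 13905 - 135 u$)
$p - x{\left(-191,-116 \right)} = 15680 - \left(13905 - -15660\right) = 15680 - \left(13905 + 15660\right) = 15680 - 29565 = -13885$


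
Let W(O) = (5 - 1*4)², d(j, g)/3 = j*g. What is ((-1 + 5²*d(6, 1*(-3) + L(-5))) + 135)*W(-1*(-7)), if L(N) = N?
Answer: -3466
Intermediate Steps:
d(j, g) = 3*g*j (d(j, g) = 3*(j*g) = 3*(g*j) = 3*g*j)
W(O) = 1 (W(O) = (5 - 4)² = 1² = 1)
((-1 + 5²*d(6, 1*(-3) + L(-5))) + 135)*W(-1*(-7)) = ((-1 + 5²*(3*(1*(-3) - 5)*6)) + 135)*1 = ((-1 + 25*(3*(-3 - 5)*6)) + 135)*1 = ((-1 + 25*(3*(-8)*6)) + 135)*1 = ((-1 + 25*(-144)) + 135)*1 = ((-1 - 3600) + 135)*1 = (-3601 + 135)*1 = -3466*1 = -3466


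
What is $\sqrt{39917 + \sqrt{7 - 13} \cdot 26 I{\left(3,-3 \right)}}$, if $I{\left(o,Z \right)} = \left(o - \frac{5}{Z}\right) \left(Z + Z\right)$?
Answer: $\sqrt{39917 - 728 i \sqrt{6}} \approx 199.84 - 4.4616 i$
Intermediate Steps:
$I{\left(o,Z \right)} = 2 Z \left(o - \frac{5}{Z}\right)$ ($I{\left(o,Z \right)} = \left(o - \frac{5}{Z}\right) 2 Z = 2 Z \left(o - \frac{5}{Z}\right)$)
$\sqrt{39917 + \sqrt{7 - 13} \cdot 26 I{\left(3,-3 \right)}} = \sqrt{39917 + \sqrt{7 - 13} \cdot 26 \left(-10 + 2 \left(-3\right) 3\right)} = \sqrt{39917 + \sqrt{-6} \cdot 26 \left(-10 - 18\right)} = \sqrt{39917 + i \sqrt{6} \cdot 26 \left(-28\right)} = \sqrt{39917 + 26 i \sqrt{6} \left(-28\right)} = \sqrt{39917 - 728 i \sqrt{6}}$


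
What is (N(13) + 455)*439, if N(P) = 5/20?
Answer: 799419/4 ≈ 1.9985e+5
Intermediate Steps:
N(P) = ¼ (N(P) = 5*(1/20) = ¼)
(N(13) + 455)*439 = (¼ + 455)*439 = (1821/4)*439 = 799419/4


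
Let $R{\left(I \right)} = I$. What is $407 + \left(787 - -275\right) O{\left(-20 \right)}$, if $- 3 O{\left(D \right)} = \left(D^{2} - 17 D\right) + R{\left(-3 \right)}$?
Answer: $-260491$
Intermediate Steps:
$O{\left(D \right)} = 1 - \frac{D^{2}}{3} + \frac{17 D}{3}$ ($O{\left(D \right)} = - \frac{\left(D^{2} - 17 D\right) - 3}{3} = - \frac{-3 + D^{2} - 17 D}{3} = 1 - \frac{D^{2}}{3} + \frac{17 D}{3}$)
$407 + \left(787 - -275\right) O{\left(-20 \right)} = 407 + \left(787 - -275\right) \left(1 - \frac{\left(-20\right)^{2}}{3} + \frac{17}{3} \left(-20\right)\right) = 407 + \left(787 + 275\right) \left(1 - \frac{400}{3} - \frac{340}{3}\right) = 407 + 1062 \left(1 - \frac{400}{3} - \frac{340}{3}\right) = 407 + 1062 \left(- \frac{737}{3}\right) = 407 - 260898 = -260491$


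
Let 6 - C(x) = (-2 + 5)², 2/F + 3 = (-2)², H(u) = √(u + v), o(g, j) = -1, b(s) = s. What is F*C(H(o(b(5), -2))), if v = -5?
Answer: -6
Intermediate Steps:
H(u) = √(-5 + u) (H(u) = √(u - 5) = √(-5 + u))
F = 2 (F = 2/(-3 + (-2)²) = 2/(-3 + 4) = 2/1 = 2*1 = 2)
C(x) = -3 (C(x) = 6 - (-2 + 5)² = 6 - 1*3² = 6 - 1*9 = 6 - 9 = -3)
F*C(H(o(b(5), -2))) = 2*(-3) = -6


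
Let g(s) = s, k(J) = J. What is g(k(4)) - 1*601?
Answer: -597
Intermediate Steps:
g(k(4)) - 1*601 = 4 - 1*601 = 4 - 601 = -597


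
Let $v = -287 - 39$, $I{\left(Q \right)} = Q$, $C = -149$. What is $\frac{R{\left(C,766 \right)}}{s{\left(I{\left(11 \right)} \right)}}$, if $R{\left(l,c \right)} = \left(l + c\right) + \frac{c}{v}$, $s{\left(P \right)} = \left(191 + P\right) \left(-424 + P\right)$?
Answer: $- \frac{50094}{6799219} \approx -0.0073676$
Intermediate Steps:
$v = -326$ ($v = -287 - 39 = -326$)
$s{\left(P \right)} = \left(-424 + P\right) \left(191 + P\right)$
$R{\left(l,c \right)} = l + \frac{325 c}{326}$ ($R{\left(l,c \right)} = \left(l + c\right) + \frac{c}{-326} = \left(c + l\right) + c \left(- \frac{1}{326}\right) = \left(c + l\right) - \frac{c}{326} = l + \frac{325 c}{326}$)
$\frac{R{\left(C,766 \right)}}{s{\left(I{\left(11 \right)} \right)}} = \frac{-149 + \frac{325}{326} \cdot 766}{-80984 + 11^{2} - 2563} = \frac{-149 + \frac{124475}{163}}{-80984 + 121 - 2563} = \frac{100188}{163 \left(-83426\right)} = \frac{100188}{163} \left(- \frac{1}{83426}\right) = - \frac{50094}{6799219}$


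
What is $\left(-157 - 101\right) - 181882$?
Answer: $-182140$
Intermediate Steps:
$\left(-157 - 101\right) - 181882 = -258 - 181882 = -182140$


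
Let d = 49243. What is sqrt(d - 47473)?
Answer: sqrt(1770) ≈ 42.071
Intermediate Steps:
sqrt(d - 47473) = sqrt(49243 - 47473) = sqrt(1770)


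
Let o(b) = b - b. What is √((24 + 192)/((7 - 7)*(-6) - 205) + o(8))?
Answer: 6*I*√1230/205 ≈ 1.0265*I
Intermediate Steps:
o(b) = 0
√((24 + 192)/((7 - 7)*(-6) - 205) + o(8)) = √((24 + 192)/((7 - 7)*(-6) - 205) + 0) = √(216/(0*(-6) - 205) + 0) = √(216/(0 - 205) + 0) = √(216/(-205) + 0) = √(216*(-1/205) + 0) = √(-216/205 + 0) = √(-216/205) = 6*I*√1230/205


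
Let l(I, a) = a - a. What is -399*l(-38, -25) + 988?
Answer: 988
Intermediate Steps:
l(I, a) = 0
-399*l(-38, -25) + 988 = -399*0 + 988 = 0 + 988 = 988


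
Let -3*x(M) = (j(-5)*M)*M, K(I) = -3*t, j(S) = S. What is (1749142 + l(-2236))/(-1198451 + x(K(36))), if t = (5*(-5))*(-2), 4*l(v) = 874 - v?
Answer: -3499839/2321902 ≈ -1.5073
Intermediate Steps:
l(v) = 437/2 - v/4 (l(v) = (874 - v)/4 = 437/2 - v/4)
t = 50 (t = -25*(-2) = 50)
K(I) = -150 (K(I) = -3*50 = -150)
x(M) = 5*M²/3 (x(M) = -(-5*M)*M/3 = -(-5)*M²/3 = 5*M²/3)
(1749142 + l(-2236))/(-1198451 + x(K(36))) = (1749142 + (437/2 - ¼*(-2236)))/(-1198451 + (5/3)*(-150)²) = (1749142 + (437/2 + 559))/(-1198451 + (5/3)*22500) = (1749142 + 1555/2)/(-1198451 + 37500) = (3499839/2)/(-1160951) = (3499839/2)*(-1/1160951) = -3499839/2321902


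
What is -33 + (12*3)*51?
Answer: 1803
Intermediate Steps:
-33 + (12*3)*51 = -33 + 36*51 = -33 + 1836 = 1803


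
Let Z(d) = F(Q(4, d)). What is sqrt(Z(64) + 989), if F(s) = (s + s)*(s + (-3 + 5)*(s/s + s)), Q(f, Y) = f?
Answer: sqrt(1101) ≈ 33.181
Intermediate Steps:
F(s) = 2*s*(2 + 3*s) (F(s) = (2*s)*(s + 2*(1 + s)) = (2*s)*(s + (2 + 2*s)) = (2*s)*(2 + 3*s) = 2*s*(2 + 3*s))
Z(d) = 112 (Z(d) = 2*4*(2 + 3*4) = 2*4*(2 + 12) = 2*4*14 = 112)
sqrt(Z(64) + 989) = sqrt(112 + 989) = sqrt(1101)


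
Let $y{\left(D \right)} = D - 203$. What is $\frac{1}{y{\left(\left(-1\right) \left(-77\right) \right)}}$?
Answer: $- \frac{1}{126} \approx -0.0079365$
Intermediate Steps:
$y{\left(D \right)} = -203 + D$ ($y{\left(D \right)} = D - 203 = -203 + D$)
$\frac{1}{y{\left(\left(-1\right) \left(-77\right) \right)}} = \frac{1}{-203 - -77} = \frac{1}{-203 + 77} = \frac{1}{-126} = - \frac{1}{126}$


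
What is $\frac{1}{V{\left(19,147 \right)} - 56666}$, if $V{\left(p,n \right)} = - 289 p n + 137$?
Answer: $- \frac{1}{863706} \approx -1.1578 \cdot 10^{-6}$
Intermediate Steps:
$V{\left(p,n \right)} = 137 - 289 n p$ ($V{\left(p,n \right)} = - 289 n p + 137 = 137 - 289 n p$)
$\frac{1}{V{\left(19,147 \right)} - 56666} = \frac{1}{\left(137 - 42483 \cdot 19\right) - 56666} = \frac{1}{\left(137 - 807177\right) - 56666} = \frac{1}{-807040 - 56666} = \frac{1}{-863706} = - \frac{1}{863706}$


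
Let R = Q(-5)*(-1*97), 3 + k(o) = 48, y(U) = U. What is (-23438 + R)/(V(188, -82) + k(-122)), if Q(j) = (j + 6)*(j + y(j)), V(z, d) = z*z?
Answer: -22468/35389 ≈ -0.63489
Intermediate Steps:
V(z, d) = z²
k(o) = 45 (k(o) = -3 + 48 = 45)
Q(j) = 2*j*(6 + j) (Q(j) = (j + 6)*(j + j) = (6 + j)*(2*j) = 2*j*(6 + j))
R = 970 (R = (2*(-5)*(6 - 5))*(-1*97) = (2*(-5)*1)*(-97) = -10*(-97) = 970)
(-23438 + R)/(V(188, -82) + k(-122)) = (-23438 + 970)/(188² + 45) = -22468/(35344 + 45) = -22468/35389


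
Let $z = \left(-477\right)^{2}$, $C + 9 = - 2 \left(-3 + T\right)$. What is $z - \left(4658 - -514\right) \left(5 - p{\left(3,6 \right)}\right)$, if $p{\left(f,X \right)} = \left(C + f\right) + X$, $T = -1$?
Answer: $243045$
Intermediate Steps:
$C = -1$ ($C = -9 - 2 \left(-3 - 1\right) = -9 - -8 = -9 + 8 = -1$)
$p{\left(f,X \right)} = -1 + X + f$ ($p{\left(f,X \right)} = \left(-1 + f\right) + X = -1 + X + f$)
$z = 227529$
$z - \left(4658 - -514\right) \left(5 - p{\left(3,6 \right)}\right) = 227529 - \left(4658 - -514\right) \left(5 - \left(-1 + 6 + 3\right)\right) = 227529 - \left(4658 + 514\right) \left(5 - 8\right) = 227529 - 5172 \left(5 - 8\right) = 227529 - 5172 \left(-3\right) = 227529 - -15516 = 227529 + 15516 = 243045$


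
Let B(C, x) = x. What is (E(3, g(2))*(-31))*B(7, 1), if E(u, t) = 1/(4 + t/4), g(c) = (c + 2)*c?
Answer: -31/6 ≈ -5.1667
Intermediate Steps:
g(c) = c*(2 + c) (g(c) = (2 + c)*c = c*(2 + c))
E(u, t) = 1/(4 + t/4) (E(u, t) = 1/(4 + t*(1/4)) = 1/(4 + t/4))
(E(3, g(2))*(-31))*B(7, 1) = ((4/(16 + 2*(2 + 2)))*(-31))*1 = ((4/(16 + 2*4))*(-31))*1 = ((4/(16 + 8))*(-31))*1 = ((4/24)*(-31))*1 = ((4*(1/24))*(-31))*1 = ((1/6)*(-31))*1 = -31/6*1 = -31/6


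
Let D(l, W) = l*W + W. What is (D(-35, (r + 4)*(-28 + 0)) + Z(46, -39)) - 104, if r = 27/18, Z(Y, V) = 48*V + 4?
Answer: 3264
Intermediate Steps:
Z(Y, V) = 4 + 48*V
r = 3/2 (r = 27*(1/18) = 3/2 ≈ 1.5000)
D(l, W) = W + W*l (D(l, W) = W*l + W = W + W*l)
(D(-35, (r + 4)*(-28 + 0)) + Z(46, -39)) - 104 = (((3/2 + 4)*(-28 + 0))*(1 - 35) + (4 + 48*(-39))) - 104 = (((11/2)*(-28))*(-34) + (4 - 1872)) - 104 = (-154*(-34) - 1868) - 104 = (5236 - 1868) - 104 = 3368 - 104 = 3264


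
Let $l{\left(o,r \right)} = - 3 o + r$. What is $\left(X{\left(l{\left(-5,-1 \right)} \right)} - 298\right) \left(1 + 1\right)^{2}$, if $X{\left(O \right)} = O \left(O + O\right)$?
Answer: $376$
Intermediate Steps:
$l{\left(o,r \right)} = r - 3 o$
$X{\left(O \right)} = 2 O^{2}$ ($X{\left(O \right)} = O 2 O = 2 O^{2}$)
$\left(X{\left(l{\left(-5,-1 \right)} \right)} - 298\right) \left(1 + 1\right)^{2} = \left(2 \left(-1 - -15\right)^{2} - 298\right) \left(1 + 1\right)^{2} = \left(2 \left(-1 + 15\right)^{2} - 298\right) 2^{2} = \left(2 \cdot 14^{2} - 298\right) 4 = \left(2 \cdot 196 - 298\right) 4 = \left(392 - 298\right) 4 = 94 \cdot 4 = 376$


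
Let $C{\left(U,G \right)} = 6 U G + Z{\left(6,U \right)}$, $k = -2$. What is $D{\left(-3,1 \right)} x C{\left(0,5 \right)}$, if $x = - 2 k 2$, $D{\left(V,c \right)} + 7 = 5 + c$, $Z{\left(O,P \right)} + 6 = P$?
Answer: $48$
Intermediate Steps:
$Z{\left(O,P \right)} = -6 + P$
$D{\left(V,c \right)} = -2 + c$ ($D{\left(V,c \right)} = -7 + \left(5 + c\right) = -2 + c$)
$x = 8$ ($x = \left(-2\right) \left(-2\right) 2 = 4 \cdot 2 = 8$)
$C{\left(U,G \right)} = -6 + U + 6 G U$ ($C{\left(U,G \right)} = 6 U G + \left(-6 + U\right) = 6 G U + \left(-6 + U\right) = -6 + U + 6 G U$)
$D{\left(-3,1 \right)} x C{\left(0,5 \right)} = \left(-2 + 1\right) 8 \left(-6 + 0 + 6 \cdot 5 \cdot 0\right) = \left(-1\right) 8 \left(-6 + 0 + 0\right) = \left(-8\right) \left(-6\right) = 48$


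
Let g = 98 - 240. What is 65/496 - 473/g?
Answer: 121919/35216 ≈ 3.4620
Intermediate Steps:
g = -142
65/496 - 473/g = 65/496 - 473/(-142) = 65*(1/496) - 473*(-1/142) = 65/496 + 473/142 = 121919/35216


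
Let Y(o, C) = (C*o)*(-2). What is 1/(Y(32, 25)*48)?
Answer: -1/76800 ≈ -1.3021e-5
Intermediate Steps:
Y(o, C) = -2*C*o
1/(Y(32, 25)*48) = 1/(-2*25*32*48) = 1/(-1600*48) = 1/(-76800) = -1/76800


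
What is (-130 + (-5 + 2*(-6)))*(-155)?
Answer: 22785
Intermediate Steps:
(-130 + (-5 + 2*(-6)))*(-155) = (-130 + (-5 - 12))*(-155) = (-130 - 17)*(-155) = -147*(-155) = 22785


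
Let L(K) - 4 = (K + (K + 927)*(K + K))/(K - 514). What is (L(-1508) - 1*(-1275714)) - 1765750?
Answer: -165432582/337 ≈ -4.9090e+5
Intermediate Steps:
L(K) = 4 + (K + 2*K*(927 + K))/(-514 + K) (L(K) = 4 + (K + (K + 927)*(K + K))/(K - 514) = 4 + (K + (927 + K)*(2*K))/(-514 + K) = 4 + (K + 2*K*(927 + K))/(-514 + K))
(L(-1508) - 1*(-1275714)) - 1765750 = ((-2056 + 2*(-1508)**2 + 1859*(-1508))/(-514 - 1508) - 1*(-1275714)) - 1765750 = ((-2056 + 2*2274064 - 2803372)/(-2022) + 1275714) - 1765750 = (-(-2056 + 4548128 - 2803372)/2022 + 1275714) - 1765750 = (-1/2022*1742700 + 1275714) - 1765750 = (-290450/337 + 1275714) - 1765750 = 429625168/337 - 1765750 = -165432582/337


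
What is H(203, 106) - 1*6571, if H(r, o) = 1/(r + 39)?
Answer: -1590181/242 ≈ -6571.0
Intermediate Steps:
H(r, o) = 1/(39 + r)
H(203, 106) - 1*6571 = 1/(39 + 203) - 1*6571 = 1/242 - 6571 = -1590181/242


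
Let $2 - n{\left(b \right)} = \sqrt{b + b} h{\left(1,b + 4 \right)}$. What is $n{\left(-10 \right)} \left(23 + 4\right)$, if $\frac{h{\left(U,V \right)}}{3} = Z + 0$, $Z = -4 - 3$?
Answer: $54 + 1134 i \sqrt{5} \approx 54.0 + 2535.7 i$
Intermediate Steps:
$Z = -7$
$h{\left(U,V \right)} = -21$ ($h{\left(U,V \right)} = 3 \left(-7 + 0\right) = 3 \left(-7\right) = -21$)
$n{\left(b \right)} = 2 + 21 \sqrt{2} \sqrt{b}$ ($n{\left(b \right)} = 2 - \sqrt{b + b} \left(-21\right) = 2 - \sqrt{2 b} \left(-21\right) = 2 - \sqrt{2} \sqrt{b} \left(-21\right) = 2 - - 21 \sqrt{2} \sqrt{b} = 2 + 21 \sqrt{2} \sqrt{b}$)
$n{\left(-10 \right)} \left(23 + 4\right) = \left(2 + 21 \sqrt{2} \sqrt{-10}\right) \left(23 + 4\right) = \left(2 + 21 \sqrt{2} i \sqrt{10}\right) 27 = \left(2 + 42 i \sqrt{5}\right) 27 = 54 + 1134 i \sqrt{5}$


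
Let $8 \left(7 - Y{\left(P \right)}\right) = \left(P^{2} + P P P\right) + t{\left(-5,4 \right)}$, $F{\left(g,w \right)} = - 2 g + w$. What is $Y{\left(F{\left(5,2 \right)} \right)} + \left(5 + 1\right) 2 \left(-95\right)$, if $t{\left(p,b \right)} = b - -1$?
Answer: $- \frac{8621}{8} \approx -1077.6$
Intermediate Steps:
$t{\left(p,b \right)} = 1 + b$ ($t{\left(p,b \right)} = b + 1 = 1 + b$)
$F{\left(g,w \right)} = w - 2 g$
$Y{\left(P \right)} = \frac{51}{8} - \frac{P^{2}}{8} - \frac{P^{3}}{8}$ ($Y{\left(P \right)} = 7 - \frac{\left(P^{2} + P P P\right) + \left(1 + 4\right)}{8} = 7 - \frac{\left(P^{2} + P^{2} P\right) + 5}{8} = 7 - \frac{\left(P^{2} + P^{3}\right) + 5}{8} = 7 - \frac{5 + P^{2} + P^{3}}{8} = 7 - \left(\frac{5}{8} + \frac{P^{2}}{8} + \frac{P^{3}}{8}\right) = \frac{51}{8} - \frac{P^{2}}{8} - \frac{P^{3}}{8}$)
$Y{\left(F{\left(5,2 \right)} \right)} + \left(5 + 1\right) 2 \left(-95\right) = \left(\frac{51}{8} - \frac{\left(2 - 10\right)^{2}}{8} - \frac{\left(2 - 10\right)^{3}}{8}\right) + \left(5 + 1\right) 2 \left(-95\right) = \left(\frac{51}{8} - \frac{\left(2 - 10\right)^{2}}{8} - \frac{\left(2 - 10\right)^{3}}{8}\right) + 6 \cdot 2 \left(-95\right) = \left(\frac{51}{8} - \frac{\left(-8\right)^{2}}{8} - \frac{\left(-8\right)^{3}}{8}\right) + 12 \left(-95\right) = \left(\frac{51}{8} - 8 - -64\right) - 1140 = \left(\frac{51}{8} - 8 + 64\right) - 1140 = \frac{499}{8} - 1140 = - \frac{8621}{8}$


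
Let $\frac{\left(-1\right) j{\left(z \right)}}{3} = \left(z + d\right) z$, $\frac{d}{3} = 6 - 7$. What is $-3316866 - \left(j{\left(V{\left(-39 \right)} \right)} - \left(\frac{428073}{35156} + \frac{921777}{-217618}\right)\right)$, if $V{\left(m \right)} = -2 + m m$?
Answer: $\frac{13738732514668335}{3825289204} \approx 3.5916 \cdot 10^{6}$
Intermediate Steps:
$V{\left(m \right)} = -2 + m^{2}$
$d = -3$ ($d = 3 \left(6 - 7\right) = 3 \left(-1\right) = -3$)
$j{\left(z \right)} = - 3 z \left(-3 + z\right)$ ($j{\left(z \right)} = - 3 \left(z - 3\right) z = - 3 \left(-3 + z\right) z = - 3 z \left(-3 + z\right)$)
$-3316866 - \left(j{\left(V{\left(-39 \right)} \right)} - \left(\frac{428073}{35156} + \frac{921777}{-217618}\right)\right) = -3316866 - \left(3 \left(-2 + \left(-39\right)^{2}\right) \left(3 - \left(-2 + \left(-39\right)^{2}\right)\right) - \left(\frac{428073}{35156} + \frac{921777}{-217618}\right)\right) = -3316866 - \left(3 \left(-2 + 1521\right) \left(3 - \left(-2 + 1521\right)\right) - \left(428073 \cdot \frac{1}{35156} + 921777 \left(- \frac{1}{217618}\right)\right)\right) = -3316866 - \left(3 \cdot 1519 \left(3 - 1519\right) - \left(\frac{428073}{35156} - \frac{921777}{217618}\right)\right) = -3316866 - \left(3 \cdot 1519 \left(3 - 1519\right) - \frac{30375198951}{3825289204}\right) = -3316866 - \left(3 \cdot 1519 \left(-1516\right) - \frac{30375198951}{3825289204}\right) = -3316866 - \left(-6908412 - \frac{30375198951}{3825289204}\right) = -3316866 - - \frac{26426704215582999}{3825289204} = -3316866 + \frac{26426704215582999}{3825289204} = \frac{13738732514668335}{3825289204}$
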